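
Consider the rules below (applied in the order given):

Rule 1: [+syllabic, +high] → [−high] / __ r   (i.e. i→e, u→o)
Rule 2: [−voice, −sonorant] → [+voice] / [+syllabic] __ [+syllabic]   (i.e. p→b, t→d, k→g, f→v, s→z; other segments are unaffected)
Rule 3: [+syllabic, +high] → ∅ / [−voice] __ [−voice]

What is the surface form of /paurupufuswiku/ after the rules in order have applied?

Rule 1 (pre-rhotic lowering): /u/ is a high vowel immediately before /r/, so it lowers to [o]. /paurupufuswiku/ → paorupufuswiku.
Rule 2 (intervocalic voicing): /p/ is a voiceless obstruent between vowels /u/ and /u/, so it voices to [b]. /f/ is a voiceless obstruent between vowels /u/ and /u/, so it voices to [v]. /k/ is a voiceless obstruent between vowels /i/ and /u/, so it voices to [g]. /paorupufuswiku/ → paorubuvuswigu.
Rule 3 (high vowel syncope): no segment meets the environment; /paorubuvuswigu/ is unchanged.

paorubuvuswigu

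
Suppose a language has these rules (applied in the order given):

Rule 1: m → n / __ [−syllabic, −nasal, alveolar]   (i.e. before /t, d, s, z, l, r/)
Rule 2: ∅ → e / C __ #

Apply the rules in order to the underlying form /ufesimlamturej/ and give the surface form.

Rule 1 (nasal place assimilation): /m/ precedes the alveolar consonant /l/, so it assimilates in place to [n]. /m/ precedes the alveolar consonant /t/, so it assimilates in place to [n]. /ufesimlamturej/ → ufesinlanturej.
Rule 2 (final e-epenthesis): the form ends in the consonant /j/, so [e] is inserted word-finally. /ufesinlanturej/ → ufesinlantureje.

ufesinlantureje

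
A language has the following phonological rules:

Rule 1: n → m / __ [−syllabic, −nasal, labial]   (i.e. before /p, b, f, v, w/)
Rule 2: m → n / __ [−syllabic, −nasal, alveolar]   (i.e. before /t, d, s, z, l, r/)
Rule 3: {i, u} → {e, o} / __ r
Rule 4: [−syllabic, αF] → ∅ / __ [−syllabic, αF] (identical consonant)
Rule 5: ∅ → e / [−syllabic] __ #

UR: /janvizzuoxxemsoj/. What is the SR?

jamvizuoxensoje

Rule 1 (nasal place assimilation): /n/ precedes the labial consonant /v/, so it assimilates in place to [m]. /janvizzuoxxemsoj/ → jamvizzuoxxemsoj.
Rule 2 (nasal place assimilation): /m/ precedes the alveolar consonant /s/, so it assimilates in place to [n]. /jamvizzuoxxemsoj/ → jamvizzuoxxensoj.
Rule 3 (pre-rhotic lowering): no segment meets the environment; /jamvizzuoxxensoj/ is unchanged.
Rule 4 (degemination): /zz/ is a geminate; the first /z/ deletes. /xx/ is a geminate; the first /x/ deletes. /jamvizzuoxxensoj/ → jamvizuoxensoj.
Rule 5 (final e-epenthesis): the form ends in the consonant /j/, so [e] is inserted word-finally. /jamvizuoxensoj/ → jamvizuoxensoje.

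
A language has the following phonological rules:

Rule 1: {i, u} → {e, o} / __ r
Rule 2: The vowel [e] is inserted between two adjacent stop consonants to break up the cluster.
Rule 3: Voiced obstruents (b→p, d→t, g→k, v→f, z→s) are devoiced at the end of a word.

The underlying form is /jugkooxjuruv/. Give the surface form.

Rule 1 (pre-rhotic lowering): /u/ is a high vowel immediately before /r/, so it lowers to [o]. /jugkooxjuruv/ → jugkooxjoruv.
Rule 2 (stop-cluster e-epenthesis): /g/ and /k/ form a stop–stop cluster, so [e] is inserted between them. /jugkooxjoruv/ → jugekooxjoruv.
Rule 3 (final devoicing): /v/ is a voiced obstruent in word-final position, so it devoices to [f]. /jugekooxjoruv/ → jugekooxjoruf.

jugekooxjoruf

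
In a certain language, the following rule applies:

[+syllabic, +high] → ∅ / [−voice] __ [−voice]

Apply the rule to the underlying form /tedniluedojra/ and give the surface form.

tedniluedojra

No segment of /tedniluedojra/ meets the structural description of the rule, so the form surfaces unchanged.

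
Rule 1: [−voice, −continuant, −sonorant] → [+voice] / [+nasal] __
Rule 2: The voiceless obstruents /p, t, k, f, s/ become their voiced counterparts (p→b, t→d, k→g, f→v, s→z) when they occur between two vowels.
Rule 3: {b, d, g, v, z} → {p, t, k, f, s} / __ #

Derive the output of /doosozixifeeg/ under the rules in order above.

doozozixiveek

Rule 1 (post-nasal voicing): no segment meets the environment; /doosozixifeeg/ is unchanged.
Rule 2 (intervocalic voicing): /s/ is a voiceless obstruent between vowels /o/ and /o/, so it voices to [z]. /f/ is a voiceless obstruent between vowels /i/ and /e/, so it voices to [v]. /doosozixifeeg/ → doozozixiveeg.
Rule 3 (final devoicing): /g/ is a voiced obstruent in word-final position, so it devoices to [k]. /doozozixiveeg/ → doozozixiveek.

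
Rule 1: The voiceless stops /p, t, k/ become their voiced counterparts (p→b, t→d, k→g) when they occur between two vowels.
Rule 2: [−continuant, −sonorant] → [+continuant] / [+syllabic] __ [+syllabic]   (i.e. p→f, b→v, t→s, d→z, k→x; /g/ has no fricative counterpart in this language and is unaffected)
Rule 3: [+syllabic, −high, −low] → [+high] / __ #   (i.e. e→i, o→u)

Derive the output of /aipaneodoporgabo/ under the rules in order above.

Rule 1 (intervocalic voicing): /p/ is a voiceless stop between vowels /i/ and /a/, so it voices to [b]. /p/ is a voiceless stop between vowels /o/ and /o/, so it voices to [b]. /aipaneodoporgabo/ → aibaneodoborgabo.
Rule 2 (intervocalic spirantization): /b/ is a stop between vowels /i/ and /a/, so it spirantizes to the fricative [v]. /d/ is a stop between vowels /o/ and /o/, so it spirantizes to the fricative [z]. /b/ is a stop between vowels /o/ and /o/, so it spirantizes to the fricative [v]. /b/ is a stop between vowels /a/ and /o/, so it spirantizes to the fricative [v]. /aibaneodoborgabo/ → aivaneozovorgavo.
Rule 3 (final vowel raising): /o/ is a mid vowel in word-final position, so it raises to [u]. /aivaneozovorgavo/ → aivaneozovorgavu.

aivaneozovorgavu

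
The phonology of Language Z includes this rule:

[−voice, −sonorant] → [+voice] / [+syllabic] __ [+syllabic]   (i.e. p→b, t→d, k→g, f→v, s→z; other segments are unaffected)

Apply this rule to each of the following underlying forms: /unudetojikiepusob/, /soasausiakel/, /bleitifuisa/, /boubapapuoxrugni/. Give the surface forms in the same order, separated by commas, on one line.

/unudetojikiepusob/: /t/ is a voiceless obstruent between vowels /e/ and /o/, so it voices to [d]. /k/ is a voiceless obstruent between vowels /i/ and /i/, so it voices to [g]. /p/ is a voiceless obstruent between vowels /e/ and /u/, so it voices to [b]. /s/ is a voiceless obstruent between vowels /u/ and /o/, so it voices to [z]. → [unudedojigiebuzob].
/soasausiakel/: /s/ is a voiceless obstruent between vowels /a/ and /a/, so it voices to [z]. /s/ is a voiceless obstruent between vowels /u/ and /i/, so it voices to [z]. /k/ is a voiceless obstruent between vowels /a/ and /e/, so it voices to [g]. → [soazauziagel].
/bleitifuisa/: /t/ is a voiceless obstruent between vowels /i/ and /i/, so it voices to [d]. /f/ is a voiceless obstruent between vowels /i/ and /u/, so it voices to [v]. /s/ is a voiceless obstruent between vowels /i/ and /a/, so it voices to [z]. → [bleidivuiza].
/boubapapuoxrugni/: /p/ is a voiceless obstruent between vowels /a/ and /a/, so it voices to [b]. /p/ is a voiceless obstruent between vowels /a/ and /u/, so it voices to [b]. → [boubababuoxrugni].

unudedojigiebuzob, soazauziagel, bleidivuiza, boubababuoxrugni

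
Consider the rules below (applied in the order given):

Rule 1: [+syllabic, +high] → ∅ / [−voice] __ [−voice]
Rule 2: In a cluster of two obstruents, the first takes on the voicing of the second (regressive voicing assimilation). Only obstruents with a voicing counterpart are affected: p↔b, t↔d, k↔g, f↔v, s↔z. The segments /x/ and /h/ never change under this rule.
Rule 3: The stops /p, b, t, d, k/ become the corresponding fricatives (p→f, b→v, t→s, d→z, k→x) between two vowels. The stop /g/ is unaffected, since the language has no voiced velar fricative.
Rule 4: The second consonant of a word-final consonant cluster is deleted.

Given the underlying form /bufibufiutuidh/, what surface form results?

Rule 1 (high vowel syncope): no segment meets the environment; /bufibufiutuidh/ is unchanged.
Rule 2 (regressive voicing assimilation): /d/ precedes the voiceless obstruent /h/, so it devoices to [t] by assimilation. /bufibufiutuidh/ → bufibufiutuith.
Rule 3 (intervocalic spirantization): /b/ is a stop between vowels /i/ and /u/, so it spirantizes to the fricative [v]. /t/ is a stop between vowels /u/ and /u/, so it spirantizes to the fricative [s]. /bufibufiutuith/ → bufivufiusuith.
Rule 4 (final cluster simplification): /h/ is the second consonant of a word-final cluster /th/, so it deletes. /bufivufiusuith/ → bufivufiusuit.

bufivufiusuit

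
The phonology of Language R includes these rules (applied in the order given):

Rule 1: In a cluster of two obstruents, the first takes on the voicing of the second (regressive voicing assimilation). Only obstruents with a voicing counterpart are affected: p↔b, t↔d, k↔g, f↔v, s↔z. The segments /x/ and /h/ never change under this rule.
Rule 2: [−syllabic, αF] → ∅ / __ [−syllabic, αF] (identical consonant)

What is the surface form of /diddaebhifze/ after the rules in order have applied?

didaephivze

Rule 1 (regressive voicing assimilation): /b/ precedes the voiceless obstruent /h/, so it devoices to [p] by assimilation. /f/ precedes the voiced obstruent /z/, so it voices to [v] by assimilation. /diddaebhifze/ → diddaephivze.
Rule 2 (degemination): /dd/ is a geminate; the first /d/ deletes. /diddaephivze/ → didaephivze.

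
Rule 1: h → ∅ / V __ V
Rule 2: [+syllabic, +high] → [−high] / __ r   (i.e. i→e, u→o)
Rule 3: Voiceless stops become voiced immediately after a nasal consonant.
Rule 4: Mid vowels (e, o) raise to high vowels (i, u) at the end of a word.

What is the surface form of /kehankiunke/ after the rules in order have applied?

keangiungi

Rule 1 (intervocalic h-deletion): /h/ occurs between vowels /e/ and /a/, so it deletes. /kehankiunke/ → keankiunke.
Rule 2 (pre-rhotic lowering): no segment meets the environment; /keankiunke/ is unchanged.
Rule 3 (post-nasal voicing): /k/ is a voiceless stop immediately after the nasal /n/, so it voices to [g]. /k/ is a voiceless stop immediately after the nasal /n/, so it voices to [g]. /keankiunke/ → keangiunge.
Rule 4 (final vowel raising): /e/ is a mid vowel in word-final position, so it raises to [i]. /keangiunge/ → keangiungi.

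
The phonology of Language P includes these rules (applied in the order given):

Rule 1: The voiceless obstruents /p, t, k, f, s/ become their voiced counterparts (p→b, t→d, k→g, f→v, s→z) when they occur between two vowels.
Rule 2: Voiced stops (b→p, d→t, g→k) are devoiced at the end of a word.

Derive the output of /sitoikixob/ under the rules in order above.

Rule 1 (intervocalic voicing): /t/ is a voiceless obstruent between vowels /i/ and /o/, so it voices to [d]. /k/ is a voiceless obstruent between vowels /i/ and /i/, so it voices to [g]. /sitoikixob/ → sidoigixob.
Rule 2 (final devoicing): /b/ is a voiced stop in word-final position, so it devoices to [p]. /sidoigixob/ → sidoigixop.

sidoigixop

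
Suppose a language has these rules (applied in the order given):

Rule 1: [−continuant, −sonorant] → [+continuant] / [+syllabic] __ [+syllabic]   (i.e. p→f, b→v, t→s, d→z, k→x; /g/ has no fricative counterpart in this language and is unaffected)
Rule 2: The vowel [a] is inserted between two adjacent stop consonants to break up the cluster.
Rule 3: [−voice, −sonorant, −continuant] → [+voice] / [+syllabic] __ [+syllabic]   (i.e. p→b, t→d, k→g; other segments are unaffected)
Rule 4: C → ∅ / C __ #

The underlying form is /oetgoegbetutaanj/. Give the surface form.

oedagoegabesusaan

Rule 1 (intervocalic spirantization): /t/ is a stop between vowels /e/ and /u/, so it spirantizes to the fricative [s]. /t/ is a stop between vowels /u/ and /a/, so it spirantizes to the fricative [s]. /oetgoegbetutaanj/ → oetgoegbesusaanj.
Rule 2 (stop-cluster a-epenthesis): /t/ and /g/ form a stop–stop cluster, so [a] is inserted between them. /g/ and /b/ form a stop–stop cluster, so [a] is inserted between them. /oetgoegbesusaanj/ → oetagoegabesusaanj.
Rule 3 (intervocalic voicing): /t/ is a voiceless stop between vowels /e/ and /a/, so it voices to [d]. /oetagoegabesusaanj/ → oedagoegabesusaanj.
Rule 4 (final cluster simplification): /j/ is the second consonant of a word-final cluster /nj/, so it deletes. /oedagoegabesusaanj/ → oedagoegabesusaan.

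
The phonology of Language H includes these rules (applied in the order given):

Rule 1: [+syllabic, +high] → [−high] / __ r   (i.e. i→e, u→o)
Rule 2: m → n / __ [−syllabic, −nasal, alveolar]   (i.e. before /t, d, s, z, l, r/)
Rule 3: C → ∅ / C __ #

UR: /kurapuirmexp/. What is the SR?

korapuermex

Rule 1 (pre-rhotic lowering): /u/ is a high vowel immediately before /r/, so it lowers to [o]. /i/ is a high vowel immediately before /r/, so it lowers to [e]. /kurapuirmexp/ → korapuermexp.
Rule 2 (nasal place assimilation): no segment meets the environment; /korapuermexp/ is unchanged.
Rule 3 (final cluster simplification): /p/ is the second consonant of a word-final cluster /xp/, so it deletes. /korapuermexp/ → korapuermex.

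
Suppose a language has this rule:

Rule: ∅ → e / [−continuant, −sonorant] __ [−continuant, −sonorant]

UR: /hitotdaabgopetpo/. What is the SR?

hitotedaabegopetepo

/t/ and /d/ form a stop–stop cluster, so [e] is inserted between them.
/b/ and /g/ form a stop–stop cluster, so [e] is inserted between them.
/t/ and /p/ form a stop–stop cluster, so [e] is inserted between them.
Surface form: [hitotedaabegopetepo].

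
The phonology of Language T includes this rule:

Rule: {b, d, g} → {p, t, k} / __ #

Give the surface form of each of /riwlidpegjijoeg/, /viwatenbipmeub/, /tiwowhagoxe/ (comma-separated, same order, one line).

/riwlidpegjijoeg/: /g/ is a voiced stop in word-final position, so it devoices to [k]. → [riwlidpegjijoek].
/viwatenbipmeub/: /b/ is a voiced stop in word-final position, so it devoices to [p]. → [viwatenbipmeup].
/tiwowhagoxe/: the rule's environment is not met; surfaces unchanged as [tiwowhagoxe].

riwlidpegjijoek, viwatenbipmeup, tiwowhagoxe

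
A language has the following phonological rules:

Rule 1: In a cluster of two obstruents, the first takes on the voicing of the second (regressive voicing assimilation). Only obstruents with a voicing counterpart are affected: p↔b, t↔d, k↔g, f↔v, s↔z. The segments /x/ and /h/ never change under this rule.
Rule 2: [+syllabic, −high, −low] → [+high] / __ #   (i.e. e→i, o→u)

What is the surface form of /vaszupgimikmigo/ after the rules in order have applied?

Rule 1 (regressive voicing assimilation): /s/ precedes the voiced obstruent /z/, so it voices to [z] by assimilation. /p/ precedes the voiced obstruent /g/, so it voices to [b] by assimilation. /vaszupgimikmigo/ → vazzubgimikmigo.
Rule 2 (final vowel raising): /o/ is a mid vowel in word-final position, so it raises to [u]. /vazzubgimikmigo/ → vazzubgimikmigu.

vazzubgimikmigu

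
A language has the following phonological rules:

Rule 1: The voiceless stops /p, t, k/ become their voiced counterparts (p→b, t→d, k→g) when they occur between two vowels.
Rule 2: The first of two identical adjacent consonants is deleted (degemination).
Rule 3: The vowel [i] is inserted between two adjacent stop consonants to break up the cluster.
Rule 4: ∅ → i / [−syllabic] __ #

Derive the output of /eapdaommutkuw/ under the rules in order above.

eapidaomutikuwi

Rule 1 (intervocalic voicing): no segment meets the environment; /eapdaommutkuw/ is unchanged.
Rule 2 (degemination): /mm/ is a geminate; the first /m/ deletes. /eapdaommutkuw/ → eapdaomutkuw.
Rule 3 (stop-cluster i-epenthesis): /p/ and /d/ form a stop–stop cluster, so [i] is inserted between them. /t/ and /k/ form a stop–stop cluster, so [i] is inserted between them. /eapdaomutkuw/ → eapidaomutikuw.
Rule 4 (final i-epenthesis): the form ends in the consonant /w/, so [i] is inserted word-finally. /eapidaomutikuw/ → eapidaomutikuwi.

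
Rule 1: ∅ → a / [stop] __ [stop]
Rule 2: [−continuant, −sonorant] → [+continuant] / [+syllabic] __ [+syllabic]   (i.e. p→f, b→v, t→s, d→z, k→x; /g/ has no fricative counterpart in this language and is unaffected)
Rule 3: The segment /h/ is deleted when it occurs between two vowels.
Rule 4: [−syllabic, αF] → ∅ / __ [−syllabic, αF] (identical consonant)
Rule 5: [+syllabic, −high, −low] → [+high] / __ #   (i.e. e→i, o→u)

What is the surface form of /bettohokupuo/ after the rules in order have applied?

Rule 1 (stop-cluster a-epenthesis): /t/ and /t/ form a stop–stop cluster, so [a] is inserted between them. /bettohokupuo/ → betatohokupuo.
Rule 2 (intervocalic spirantization): /t/ is a stop between vowels /e/ and /a/, so it spirantizes to the fricative [s]. /t/ is a stop between vowels /a/ and /o/, so it spirantizes to the fricative [s]. /k/ is a stop between vowels /o/ and /u/, so it spirantizes to the fricative [x]. /p/ is a stop between vowels /u/ and /u/, so it spirantizes to the fricative [f]. /betatohokupuo/ → besasohoxufuo.
Rule 3 (intervocalic h-deletion): /h/ occurs between vowels /o/ and /o/, so it deletes. /besasohoxufuo/ → besasooxufuo.
Rule 4 (degemination): no segment meets the environment; /besasooxufuo/ is unchanged.
Rule 5 (final vowel raising): /o/ is a mid vowel in word-final position, so it raises to [u]. /besasooxufuo/ → besasooxufuu.

besasooxufuu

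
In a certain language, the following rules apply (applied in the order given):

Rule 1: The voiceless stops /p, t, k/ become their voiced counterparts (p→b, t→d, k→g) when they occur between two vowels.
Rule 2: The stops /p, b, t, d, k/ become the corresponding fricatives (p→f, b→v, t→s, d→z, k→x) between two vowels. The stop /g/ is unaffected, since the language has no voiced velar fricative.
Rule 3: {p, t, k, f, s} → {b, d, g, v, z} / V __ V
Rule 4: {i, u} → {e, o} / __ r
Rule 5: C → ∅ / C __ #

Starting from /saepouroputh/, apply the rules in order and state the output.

saevoorovut

Rule 1 (intervocalic voicing): /p/ is a voiceless stop between vowels /e/ and /o/, so it voices to [b]. /p/ is a voiceless stop between vowels /o/ and /u/, so it voices to [b]. /saepouroputh/ → saebourobuth.
Rule 2 (intervocalic spirantization): /b/ is a stop between vowels /e/ and /o/, so it spirantizes to the fricative [v]. /b/ is a stop between vowels /o/ and /u/, so it spirantizes to the fricative [v]. /saebourobuth/ → saevourovuth.
Rule 3 (intervocalic voicing): no segment meets the environment; /saevourovuth/ is unchanged.
Rule 4 (pre-rhotic lowering): /u/ is a high vowel immediately before /r/, so it lowers to [o]. /saevourovuth/ → saevoorovuth.
Rule 5 (final cluster simplification): /h/ is the second consonant of a word-final cluster /th/, so it deletes. /saevoorovuth/ → saevoorovut.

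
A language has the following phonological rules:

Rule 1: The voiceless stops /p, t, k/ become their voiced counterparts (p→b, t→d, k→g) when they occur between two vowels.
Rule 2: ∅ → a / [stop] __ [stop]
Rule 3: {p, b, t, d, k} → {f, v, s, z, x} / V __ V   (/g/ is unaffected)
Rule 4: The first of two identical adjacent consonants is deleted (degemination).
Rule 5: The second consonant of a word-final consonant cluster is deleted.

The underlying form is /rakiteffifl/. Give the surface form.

Rule 1 (intervocalic voicing): /k/ is a voiceless stop between vowels /a/ and /i/, so it voices to [g]. /t/ is a voiceless stop between vowels /i/ and /e/, so it voices to [d]. /rakiteffifl/ → ragideffifl.
Rule 2 (stop-cluster a-epenthesis): no segment meets the environment; /ragideffifl/ is unchanged.
Rule 3 (intervocalic spirantization): /d/ is a stop between vowels /i/ and /e/, so it spirantizes to the fricative [z]. /ragideffifl/ → ragizeffifl.
Rule 4 (degemination): /ff/ is a geminate; the first /f/ deletes. /ragizeffifl/ → ragizefifl.
Rule 5 (final cluster simplification): /l/ is the second consonant of a word-final cluster /fl/, so it deletes. /ragizefifl/ → ragizefif.

ragizefif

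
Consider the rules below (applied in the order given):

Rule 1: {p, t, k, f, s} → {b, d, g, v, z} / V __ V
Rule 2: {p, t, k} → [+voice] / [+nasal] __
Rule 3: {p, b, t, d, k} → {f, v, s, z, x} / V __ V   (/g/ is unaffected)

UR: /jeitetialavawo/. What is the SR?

jeizezialavawo

Rule 1 (intervocalic voicing): /t/ is a voiceless obstruent between vowels /i/ and /e/, so it voices to [d]. /t/ is a voiceless obstruent between vowels /e/ and /i/, so it voices to [d]. /jeitetialavawo/ → jeidedialavawo.
Rule 2 (post-nasal voicing): no segment meets the environment; /jeidedialavawo/ is unchanged.
Rule 3 (intervocalic spirantization): /d/ is a stop between vowels /i/ and /e/, so it spirantizes to the fricative [z]. /d/ is a stop between vowels /e/ and /i/, so it spirantizes to the fricative [z]. /jeidedialavawo/ → jeizezialavawo.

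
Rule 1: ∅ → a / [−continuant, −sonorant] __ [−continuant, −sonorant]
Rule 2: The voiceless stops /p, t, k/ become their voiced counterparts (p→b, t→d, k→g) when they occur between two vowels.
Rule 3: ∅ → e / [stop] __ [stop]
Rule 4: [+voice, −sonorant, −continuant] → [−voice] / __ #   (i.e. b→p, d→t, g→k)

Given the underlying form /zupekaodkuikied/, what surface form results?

zubegaodaguigiet

Rule 1 (stop-cluster a-epenthesis): /d/ and /k/ form a stop–stop cluster, so [a] is inserted between them. /zupekaodkuikied/ → zupekaodakuikied.
Rule 2 (intervocalic voicing): /p/ is a voiceless stop between vowels /u/ and /e/, so it voices to [b]. /k/ is a voiceless stop between vowels /e/ and /a/, so it voices to [g]. /k/ is a voiceless stop between vowels /a/ and /u/, so it voices to [g]. /k/ is a voiceless stop between vowels /i/ and /i/, so it voices to [g]. /zupekaodakuikied/ → zubegaodaguigied.
Rule 3 (stop-cluster e-epenthesis): no segment meets the environment; /zubegaodaguigied/ is unchanged.
Rule 4 (final devoicing): /d/ is a voiced stop in word-final position, so it devoices to [t]. /zubegaodaguigied/ → zubegaodaguigiet.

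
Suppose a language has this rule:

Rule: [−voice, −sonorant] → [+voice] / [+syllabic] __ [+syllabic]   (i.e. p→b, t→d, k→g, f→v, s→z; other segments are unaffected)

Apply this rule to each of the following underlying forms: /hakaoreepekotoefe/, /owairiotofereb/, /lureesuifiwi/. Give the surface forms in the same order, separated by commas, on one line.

/hakaoreepekotoefe/: /k/ is a voiceless obstruent between vowels /a/ and /a/, so it voices to [g]. /p/ is a voiceless obstruent between vowels /e/ and /e/, so it voices to [b]. /k/ is a voiceless obstruent between vowels /e/ and /o/, so it voices to [g]. /t/ is a voiceless obstruent between vowels /o/ and /o/, so it voices to [d]. /f/ is a voiceless obstruent between vowels /e/ and /e/, so it voices to [v]. → [hagaoreebegodoeve].
/owairiotofereb/: /t/ is a voiceless obstruent between vowels /o/ and /o/, so it voices to [d]. /f/ is a voiceless obstruent between vowels /o/ and /e/, so it voices to [v]. → [owairiodovereb].
/lureesuifiwi/: /s/ is a voiceless obstruent between vowels /e/ and /u/, so it voices to [z]. /f/ is a voiceless obstruent between vowels /i/ and /i/, so it voices to [v]. → [lureezuiviwi].

hagaoreebegodoeve, owairiodovereb, lureezuiviwi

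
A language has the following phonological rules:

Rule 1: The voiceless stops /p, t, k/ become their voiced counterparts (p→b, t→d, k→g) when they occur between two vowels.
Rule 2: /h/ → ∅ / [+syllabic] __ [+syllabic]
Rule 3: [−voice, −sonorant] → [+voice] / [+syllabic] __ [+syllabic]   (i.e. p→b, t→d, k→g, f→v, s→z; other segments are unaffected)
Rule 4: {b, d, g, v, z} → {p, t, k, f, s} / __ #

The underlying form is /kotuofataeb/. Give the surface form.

koduovadaep

Rule 1 (intervocalic voicing): /t/ is a voiceless stop between vowels /o/ and /u/, so it voices to [d]. /t/ is a voiceless stop between vowels /a/ and /a/, so it voices to [d]. /kotuofataeb/ → koduofadaeb.
Rule 2 (intervocalic h-deletion): no segment meets the environment; /koduofadaeb/ is unchanged.
Rule 3 (intervocalic voicing): /f/ is a voiceless obstruent between vowels /o/ and /a/, so it voices to [v]. /koduofadaeb/ → koduovadaeb.
Rule 4 (final devoicing): /b/ is a voiced obstruent in word-final position, so it devoices to [p]. /koduovadaeb/ → koduovadaep.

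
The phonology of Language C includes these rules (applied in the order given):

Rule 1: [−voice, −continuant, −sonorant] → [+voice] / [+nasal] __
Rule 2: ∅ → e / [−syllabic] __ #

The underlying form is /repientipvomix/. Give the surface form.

Rule 1 (post-nasal voicing): /t/ is a voiceless stop immediately after the nasal /n/, so it voices to [d]. /repientipvomix/ → repiendipvomix.
Rule 2 (final e-epenthesis): the form ends in the consonant /x/, so [e] is inserted word-finally. /repiendipvomix/ → repiendipvomixe.

repiendipvomixe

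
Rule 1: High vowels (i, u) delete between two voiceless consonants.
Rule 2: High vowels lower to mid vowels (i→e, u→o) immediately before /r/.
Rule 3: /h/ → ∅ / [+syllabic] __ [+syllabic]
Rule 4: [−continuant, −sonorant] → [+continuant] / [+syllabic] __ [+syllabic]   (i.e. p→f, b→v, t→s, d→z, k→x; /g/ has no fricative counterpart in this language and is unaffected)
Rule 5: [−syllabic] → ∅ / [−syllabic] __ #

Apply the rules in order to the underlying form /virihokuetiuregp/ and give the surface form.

verioxuesioreg

Rule 1 (high vowel syncope): no segment meets the environment; /virihokuetiuregp/ is unchanged.
Rule 2 (pre-rhotic lowering): /i/ is a high vowel immediately before /r/, so it lowers to [e]. /u/ is a high vowel immediately before /r/, so it lowers to [o]. /virihokuetiuregp/ → verihokuetioregp.
Rule 3 (intervocalic h-deletion): /h/ occurs between vowels /i/ and /o/, so it deletes. /verihokuetioregp/ → veriokuetioregp.
Rule 4 (intervocalic spirantization): /k/ is a stop between vowels /o/ and /u/, so it spirantizes to the fricative [x]. /t/ is a stop between vowels /e/ and /i/, so it spirantizes to the fricative [s]. /veriokuetioregp/ → verioxuesioregp.
Rule 5 (final cluster simplification): /p/ is the second consonant of a word-final cluster /gp/, so it deletes. /verioxuesioregp/ → verioxuesioreg.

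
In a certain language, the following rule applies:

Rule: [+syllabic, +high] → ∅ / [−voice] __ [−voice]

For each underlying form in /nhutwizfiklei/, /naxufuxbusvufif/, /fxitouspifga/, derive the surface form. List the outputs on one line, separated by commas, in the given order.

/nhutwizfiklei/: /u/ is a high vowel flanked by voiceless consonants /h/ and /t/, so it deletes. /i/ is a high vowel flanked by voiceless consonants /f/ and /k/, so it deletes. → [nhtwizfklei].
/naxufuxbusvufif/: /u/ is a high vowel flanked by voiceless consonants /x/ and /f/, so it deletes. /u/ is a high vowel flanked by voiceless consonants /f/ and /x/, so it deletes. /i/ is a high vowel flanked by voiceless consonants /f/ and /f/, so it deletes. → [naxfxbusvuff].
/fxitouspifga/: /i/ is a high vowel flanked by voiceless consonants /x/ and /t/, so it deletes. /i/ is a high vowel flanked by voiceless consonants /p/ and /f/, so it deletes. → [fxtouspfga].

nhtwizfklei, naxfxbusvuff, fxtouspfga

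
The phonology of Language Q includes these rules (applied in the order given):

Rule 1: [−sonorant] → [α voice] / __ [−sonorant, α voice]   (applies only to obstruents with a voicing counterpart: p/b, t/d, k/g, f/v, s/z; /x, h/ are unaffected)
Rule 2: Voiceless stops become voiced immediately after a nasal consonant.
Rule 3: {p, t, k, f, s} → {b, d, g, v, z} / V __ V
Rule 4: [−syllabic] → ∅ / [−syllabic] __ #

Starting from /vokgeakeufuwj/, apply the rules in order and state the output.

voggeageuvuw

Rule 1 (regressive voicing assimilation): /k/ precedes the voiced obstruent /g/, so it voices to [g] by assimilation. /vokgeakeufuwj/ → voggeakeufuwj.
Rule 2 (post-nasal voicing): no segment meets the environment; /voggeakeufuwj/ is unchanged.
Rule 3 (intervocalic voicing): /k/ is a voiceless obstruent between vowels /a/ and /e/, so it voices to [g]. /f/ is a voiceless obstruent between vowels /u/ and /u/, so it voices to [v]. /voggeakeufuwj/ → voggeageuvuwj.
Rule 4 (final cluster simplification): /j/ is the second consonant of a word-final cluster /wj/, so it deletes. /voggeageuvuwj/ → voggeageuvuw.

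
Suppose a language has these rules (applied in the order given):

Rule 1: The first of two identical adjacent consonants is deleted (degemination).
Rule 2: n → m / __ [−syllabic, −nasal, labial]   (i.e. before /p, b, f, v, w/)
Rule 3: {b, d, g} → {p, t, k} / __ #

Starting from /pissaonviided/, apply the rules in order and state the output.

Rule 1 (degemination): /ss/ is a geminate; the first /s/ deletes. /pissaonviided/ → pisaonviided.
Rule 2 (nasal place assimilation): /n/ precedes the labial consonant /v/, so it assimilates in place to [m]. /pisaonviided/ → pisaomviided.
Rule 3 (final devoicing): /d/ is a voiced stop in word-final position, so it devoices to [t]. /pisaomviided/ → pisaomviidet.

pisaomviidet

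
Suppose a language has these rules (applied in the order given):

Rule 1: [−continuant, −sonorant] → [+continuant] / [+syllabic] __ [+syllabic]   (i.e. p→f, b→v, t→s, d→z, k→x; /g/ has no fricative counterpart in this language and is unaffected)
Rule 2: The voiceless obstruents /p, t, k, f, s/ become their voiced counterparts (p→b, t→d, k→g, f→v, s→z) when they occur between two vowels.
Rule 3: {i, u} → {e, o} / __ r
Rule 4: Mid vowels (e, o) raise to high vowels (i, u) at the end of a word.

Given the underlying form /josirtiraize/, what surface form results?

jozerteraizi

Rule 1 (intervocalic spirantization): no segment meets the environment; /josirtiraize/ is unchanged.
Rule 2 (intervocalic voicing): /s/ is a voiceless obstruent between vowels /o/ and /i/, so it voices to [z]. /josirtiraize/ → jozirtiraize.
Rule 3 (pre-rhotic lowering): /i/ is a high vowel immediately before /r/, so it lowers to [e]. /i/ is a high vowel immediately before /r/, so it lowers to [e]. /jozirtiraize/ → jozerteraize.
Rule 4 (final vowel raising): /e/ is a mid vowel in word-final position, so it raises to [i]. /jozerteraize/ → jozerteraizi.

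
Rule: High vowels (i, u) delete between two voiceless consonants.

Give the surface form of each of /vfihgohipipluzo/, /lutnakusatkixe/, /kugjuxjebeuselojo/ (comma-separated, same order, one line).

vfhgohppluzo, lutnaksatkxe, kugjuxjebeuselojo

/vfihgohipipluzo/: /i/ is a high vowel flanked by voiceless consonants /f/ and /h/, so it deletes. /i/ is a high vowel flanked by voiceless consonants /h/ and /p/, so it deletes. /i/ is a high vowel flanked by voiceless consonants /p/ and /p/, so it deletes. → [vfhgohppluzo].
/lutnakusatkixe/: /u/ is a high vowel flanked by voiceless consonants /k/ and /s/, so it deletes. /i/ is a high vowel flanked by voiceless consonants /k/ and /x/, so it deletes. → [lutnaksatkxe].
/kugjuxjebeuselojo/: the rule's environment is not met; surfaces unchanged as [kugjuxjebeuselojo].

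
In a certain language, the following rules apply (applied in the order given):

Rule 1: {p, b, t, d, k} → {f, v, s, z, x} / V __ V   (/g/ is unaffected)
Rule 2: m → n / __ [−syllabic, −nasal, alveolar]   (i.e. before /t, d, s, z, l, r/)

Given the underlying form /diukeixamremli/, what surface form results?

diuxeixanrenli

Rule 1 (intervocalic spirantization): /k/ is a stop between vowels /u/ and /e/, so it spirantizes to the fricative [x]. /diukeixamremli/ → diuxeixamremli.
Rule 2 (nasal place assimilation): /m/ precedes the alveolar consonant /r/, so it assimilates in place to [n]. /m/ precedes the alveolar consonant /l/, so it assimilates in place to [n]. /diuxeixamremli/ → diuxeixanrenli.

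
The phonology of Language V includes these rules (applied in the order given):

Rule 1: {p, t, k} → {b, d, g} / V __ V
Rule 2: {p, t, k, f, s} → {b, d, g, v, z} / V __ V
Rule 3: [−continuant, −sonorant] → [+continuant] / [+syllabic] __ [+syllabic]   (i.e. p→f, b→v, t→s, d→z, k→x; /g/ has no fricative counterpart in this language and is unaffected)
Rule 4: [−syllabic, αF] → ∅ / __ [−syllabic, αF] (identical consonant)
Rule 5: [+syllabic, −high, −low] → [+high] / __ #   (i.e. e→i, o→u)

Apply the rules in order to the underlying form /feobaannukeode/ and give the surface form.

feovaanugeozi

Rule 1 (intervocalic voicing): /k/ is a voiceless stop between vowels /u/ and /e/, so it voices to [g]. /feobaannukeode/ → feobaannugeode.
Rule 2 (intervocalic voicing): no segment meets the environment; /feobaannugeode/ is unchanged.
Rule 3 (intervocalic spirantization): /b/ is a stop between vowels /o/ and /a/, so it spirantizes to the fricative [v]. /d/ is a stop between vowels /o/ and /e/, so it spirantizes to the fricative [z]. /feobaannugeode/ → feovaannugeoze.
Rule 4 (degemination): /nn/ is a geminate; the first /n/ deletes. /feovaannugeoze/ → feovaanugeoze.
Rule 5 (final vowel raising): /e/ is a mid vowel in word-final position, so it raises to [i]. /feovaanugeoze/ → feovaanugeozi.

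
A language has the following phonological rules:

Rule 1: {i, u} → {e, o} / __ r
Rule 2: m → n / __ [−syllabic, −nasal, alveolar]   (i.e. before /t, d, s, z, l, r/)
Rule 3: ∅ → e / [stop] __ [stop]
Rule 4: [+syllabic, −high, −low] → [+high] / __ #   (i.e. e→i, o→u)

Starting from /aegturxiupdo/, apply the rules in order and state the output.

Rule 1 (pre-rhotic lowering): /u/ is a high vowel immediately before /r/, so it lowers to [o]. /aegturxiupdo/ → aegtorxiupdo.
Rule 2 (nasal place assimilation): no segment meets the environment; /aegtorxiupdo/ is unchanged.
Rule 3 (stop-cluster e-epenthesis): /g/ and /t/ form a stop–stop cluster, so [e] is inserted between them. /p/ and /d/ form a stop–stop cluster, so [e] is inserted between them. /aegtorxiupdo/ → aegetorxiupedo.
Rule 4 (final vowel raising): /o/ is a mid vowel in word-final position, so it raises to [u]. /aegetorxiupedo/ → aegetorxiupedu.

aegetorxiupedu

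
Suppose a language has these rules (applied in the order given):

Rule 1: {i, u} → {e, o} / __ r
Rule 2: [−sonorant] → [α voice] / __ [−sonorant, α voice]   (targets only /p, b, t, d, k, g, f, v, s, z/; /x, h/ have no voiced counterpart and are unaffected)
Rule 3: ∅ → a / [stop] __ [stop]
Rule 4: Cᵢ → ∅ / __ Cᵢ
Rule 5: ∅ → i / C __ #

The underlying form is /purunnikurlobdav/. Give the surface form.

Rule 1 (pre-rhotic lowering): /u/ is a high vowel immediately before /r/, so it lowers to [o]. /u/ is a high vowel immediately before /r/, so it lowers to [o]. /purunnikurlobdav/ → porunnikorlobdav.
Rule 2 (regressive voicing assimilation): no segment meets the environment; /porunnikorlobdav/ is unchanged.
Rule 3 (stop-cluster a-epenthesis): /b/ and /d/ form a stop–stop cluster, so [a] is inserted between them. /porunnikorlobdav/ → porunnikorlobadav.
Rule 4 (degemination): /nn/ is a geminate; the first /n/ deletes. /porunnikorlobadav/ → porunikorlobadav.
Rule 5 (final i-epenthesis): the form ends in the consonant /v/, so [i] is inserted word-finally. /porunikorlobadav/ → porunikorlobadavi.

porunikorlobadavi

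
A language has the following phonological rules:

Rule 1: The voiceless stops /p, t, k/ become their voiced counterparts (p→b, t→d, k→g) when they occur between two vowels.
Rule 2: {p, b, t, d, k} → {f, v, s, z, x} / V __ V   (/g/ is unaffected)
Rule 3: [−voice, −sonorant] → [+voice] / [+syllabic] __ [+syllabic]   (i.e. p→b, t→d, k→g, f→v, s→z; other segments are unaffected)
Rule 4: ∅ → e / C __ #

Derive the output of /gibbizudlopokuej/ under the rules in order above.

gibbizudlovogueje

Rule 1 (intervocalic voicing): /p/ is a voiceless stop between vowels /o/ and /o/, so it voices to [b]. /k/ is a voiceless stop between vowels /o/ and /u/, so it voices to [g]. /gibbizudlopokuej/ → gibbizudloboguej.
Rule 2 (intervocalic spirantization): /b/ is a stop between vowels /o/ and /o/, so it spirantizes to the fricative [v]. /gibbizudloboguej/ → gibbizudlovoguej.
Rule 3 (intervocalic voicing): no segment meets the environment; /gibbizudlovoguej/ is unchanged.
Rule 4 (final e-epenthesis): the form ends in the consonant /j/, so [e] is inserted word-finally. /gibbizudlovoguej/ → gibbizudlovogueje.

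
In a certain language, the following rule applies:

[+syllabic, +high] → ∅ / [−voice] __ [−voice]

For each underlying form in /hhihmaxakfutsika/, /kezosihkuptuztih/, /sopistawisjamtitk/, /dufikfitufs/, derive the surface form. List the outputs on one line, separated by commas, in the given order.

hhhmaxakftska, kezoshkptuzth, sopstawisjamttk, dufkftfs

/hhihmaxakfutsika/: /i/ is a high vowel flanked by voiceless consonants /h/ and /h/, so it deletes. /u/ is a high vowel flanked by voiceless consonants /f/ and /t/, so it deletes. /i/ is a high vowel flanked by voiceless consonants /s/ and /k/, so it deletes. → [hhhmaxakftska].
/kezosihkuptuztih/: /i/ is a high vowel flanked by voiceless consonants /s/ and /h/, so it deletes. /u/ is a high vowel flanked by voiceless consonants /k/ and /p/, so it deletes. /i/ is a high vowel flanked by voiceless consonants /t/ and /h/, so it deletes. → [kezoshkptuzth].
/sopistawisjamtitk/: /i/ is a high vowel flanked by voiceless consonants /p/ and /s/, so it deletes. /i/ is a high vowel flanked by voiceless consonants /t/ and /t/, so it deletes. → [sopstawisjamttk].
/dufikfitufs/: /i/ is a high vowel flanked by voiceless consonants /f/ and /k/, so it deletes. /i/ is a high vowel flanked by voiceless consonants /f/ and /t/, so it deletes. /u/ is a high vowel flanked by voiceless consonants /t/ and /f/, so it deletes. → [dufkftfs].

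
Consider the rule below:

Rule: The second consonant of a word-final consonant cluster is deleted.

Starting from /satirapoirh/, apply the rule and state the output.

/h/ is the second consonant of a word-final cluster /rh/, so it deletes.
The other instances of /s/, /t/, /r/, /p/ do not occur in the required environment and remain unchanged.
Surface form: [satirapoir].

satirapoir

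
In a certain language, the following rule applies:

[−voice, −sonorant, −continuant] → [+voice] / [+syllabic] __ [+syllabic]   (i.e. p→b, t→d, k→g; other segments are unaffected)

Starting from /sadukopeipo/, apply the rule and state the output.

sadugobeibo

/k/ is a voiceless stop between vowels /u/ and /o/, so it voices to [g].
/p/ is a voiceless stop between vowels /o/ and /e/, so it voices to [b].
/p/ is a voiceless stop between vowels /i/ and /o/, so it voices to [b].
Surface form: [sadugobeibo].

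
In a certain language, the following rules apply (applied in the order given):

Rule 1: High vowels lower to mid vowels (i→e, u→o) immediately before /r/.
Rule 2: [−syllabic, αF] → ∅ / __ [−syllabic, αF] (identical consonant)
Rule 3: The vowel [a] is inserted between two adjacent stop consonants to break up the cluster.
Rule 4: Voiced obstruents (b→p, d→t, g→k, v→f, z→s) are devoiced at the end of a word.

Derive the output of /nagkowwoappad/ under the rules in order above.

nagakowoapat

Rule 1 (pre-rhotic lowering): no segment meets the environment; /nagkowwoappad/ is unchanged.
Rule 2 (degemination): /ww/ is a geminate; the first /w/ deletes. /pp/ is a geminate; the first /p/ deletes. /nagkowwoappad/ → nagkowoapad.
Rule 3 (stop-cluster a-epenthesis): /g/ and /k/ form a stop–stop cluster, so [a] is inserted between them. /nagkowoapad/ → nagakowoapad.
Rule 4 (final devoicing): /d/ is a voiced obstruent in word-final position, so it devoices to [t]. /nagakowoapad/ → nagakowoapat.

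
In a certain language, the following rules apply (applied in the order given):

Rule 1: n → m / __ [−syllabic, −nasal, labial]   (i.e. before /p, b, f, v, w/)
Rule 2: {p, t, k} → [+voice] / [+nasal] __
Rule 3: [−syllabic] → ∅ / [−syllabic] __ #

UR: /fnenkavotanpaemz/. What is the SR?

fnengavotambaem

Rule 1 (nasal place assimilation): /n/ precedes the labial consonant /p/, so it assimilates in place to [m]. /fnenkavotanpaemz/ → fnenkavotampaemz.
Rule 2 (post-nasal voicing): /k/ is a voiceless stop immediately after the nasal /n/, so it voices to [g]. /p/ is a voiceless stop immediately after the nasal /m/, so it voices to [b]. /fnenkavotampaemz/ → fnengavotambaemz.
Rule 3 (final cluster simplification): /z/ is the second consonant of a word-final cluster /mz/, so it deletes. /fnengavotambaemz/ → fnengavotambaem.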